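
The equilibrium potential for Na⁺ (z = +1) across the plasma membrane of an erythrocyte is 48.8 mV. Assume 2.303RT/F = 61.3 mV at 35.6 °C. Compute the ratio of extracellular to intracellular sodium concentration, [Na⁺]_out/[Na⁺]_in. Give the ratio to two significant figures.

log₁₀([out]/[in]) = E·z/(61.3) = 48.8 × 1 / 61.3 = 0.7961
[out]/[in] = 10^(0.7961) = 6.253

6.3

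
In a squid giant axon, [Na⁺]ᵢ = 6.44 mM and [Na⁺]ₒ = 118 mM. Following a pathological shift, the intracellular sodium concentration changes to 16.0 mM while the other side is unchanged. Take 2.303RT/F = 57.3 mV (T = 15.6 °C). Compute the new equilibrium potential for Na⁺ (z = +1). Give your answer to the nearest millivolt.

After the shift: [Na⁺]_out = 118, [Na⁺]_in = 16.0 mM.
E_new = (57.3/1)·log₁₀(118/16.0) = 57.30 · (0.8678) = 49.72 mV

50 mV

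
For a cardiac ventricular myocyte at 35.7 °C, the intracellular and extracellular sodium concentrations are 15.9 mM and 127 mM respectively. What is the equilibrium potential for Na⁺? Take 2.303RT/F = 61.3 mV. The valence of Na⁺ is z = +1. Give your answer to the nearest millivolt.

55 mV

E = (61.3/z) · log₁₀([Na⁺]_out/[Na⁺]_in) with z = +1.
= (61.3/1) · log₁₀(127/15.9) = 61.30 · log₁₀(7.987)
= 61.30 · (0.9024) = 55.32 mV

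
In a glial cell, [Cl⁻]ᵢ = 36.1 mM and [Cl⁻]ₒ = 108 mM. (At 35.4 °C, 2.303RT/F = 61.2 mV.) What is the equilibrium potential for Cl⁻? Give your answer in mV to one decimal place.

E = (61.2/z) · log₁₀([Cl⁻]_out/[Cl⁻]_in) with z = -1.
For an anion, dividing by z = -1 reverses the sign.
= (61.2/-1) · log₁₀(108/36.1) = -61.20 · log₁₀(2.992)
= -61.20 · (0.4759) = -29.13 mV

-29.1 mV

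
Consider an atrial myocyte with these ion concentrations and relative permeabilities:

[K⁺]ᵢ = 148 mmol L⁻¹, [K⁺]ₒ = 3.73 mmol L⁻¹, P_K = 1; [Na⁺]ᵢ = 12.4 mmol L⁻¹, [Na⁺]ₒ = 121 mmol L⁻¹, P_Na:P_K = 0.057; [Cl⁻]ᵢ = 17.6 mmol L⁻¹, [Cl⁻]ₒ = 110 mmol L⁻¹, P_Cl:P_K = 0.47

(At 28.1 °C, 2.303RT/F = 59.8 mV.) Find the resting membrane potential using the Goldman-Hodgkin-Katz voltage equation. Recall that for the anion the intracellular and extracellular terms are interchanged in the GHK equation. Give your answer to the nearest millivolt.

-61 mV

Vm = 59.8 · log₁₀[(Σ P·[cation]ₒ + Σ P·[anion]ᵢ) / (Σ P·[cation]ᵢ + Σ P·[anion]ₒ)]
Numerator = 1×3.73 + 0.057×121 + 0.47×17.6 = 18.9
Denominator = 1×148 + 0.057×12.4 + 0.47×110 = 200.4
Vm = 59.8 · log₁₀(0.094303) = 59.8 × (-1.0255) = -61.32 mV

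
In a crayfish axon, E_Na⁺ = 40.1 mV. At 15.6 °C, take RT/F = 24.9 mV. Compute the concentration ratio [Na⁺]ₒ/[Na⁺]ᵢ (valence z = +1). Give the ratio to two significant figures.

ln([out]/[in]) = E·z/(24.9) = 40.1 × 1 / 24.9 = 1.6104
[out]/[in] = e^(1.6104) = 5.005

5.0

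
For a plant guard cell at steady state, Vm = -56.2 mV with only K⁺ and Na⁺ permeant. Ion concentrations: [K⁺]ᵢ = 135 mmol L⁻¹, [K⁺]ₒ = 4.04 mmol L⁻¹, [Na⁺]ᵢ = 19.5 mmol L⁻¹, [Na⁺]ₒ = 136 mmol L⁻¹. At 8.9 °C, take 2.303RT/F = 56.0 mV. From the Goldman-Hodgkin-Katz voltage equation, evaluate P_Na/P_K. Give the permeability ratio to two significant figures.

0.070

Let α = P_Na/P_K. GHK: Vm = 56.0·log₁₀[(Kₒ + α·Naₒ)/(Kᵢ + α·Naᵢ)].
10^(Vm/56.0) = 10^(-56.2/56.0) = 0.099181
So 0.099181·(Kᵢ + α·Naᵢ) = Kₒ + α·Naₒ → α = (0.099181·135.0 − 4.04) / (136.0 − 0.099181·19.5)
α = (13.39 − 4.04) / (136.0 − 1.934) = 9.349/134.1 = 0.06974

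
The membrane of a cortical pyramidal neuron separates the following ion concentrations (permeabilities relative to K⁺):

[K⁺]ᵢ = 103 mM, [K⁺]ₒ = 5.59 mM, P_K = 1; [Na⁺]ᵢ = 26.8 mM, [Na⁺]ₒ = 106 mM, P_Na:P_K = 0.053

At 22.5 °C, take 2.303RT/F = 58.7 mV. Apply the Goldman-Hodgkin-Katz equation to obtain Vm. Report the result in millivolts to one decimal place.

Vm = 58.7 · log₁₀[(Σ P·[cation]ₒ + Σ P·[anion]ᵢ) / (Σ P·[cation]ᵢ + Σ P·[anion]ₒ)]
Numerator = 1×5.59 + 0.053×106 = 11.21
Denominator = 1×103 + 0.053×26.8 = 104.4
Vm = 58.7 · log₁₀(0.10734) = 58.7 × (-0.9693) = -56.90 mV

-56.9 mV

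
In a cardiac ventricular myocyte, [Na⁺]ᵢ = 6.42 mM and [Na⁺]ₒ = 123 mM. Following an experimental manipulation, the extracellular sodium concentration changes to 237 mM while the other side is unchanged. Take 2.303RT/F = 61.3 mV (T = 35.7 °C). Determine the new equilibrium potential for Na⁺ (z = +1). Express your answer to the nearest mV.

After the shift: [Na⁺]_out = 237, [Na⁺]_in = 6.42 mM.
E_new = (61.3/1)·log₁₀(237/6.42) = 61.30 · (1.5672) = 96.07 mV

96 mV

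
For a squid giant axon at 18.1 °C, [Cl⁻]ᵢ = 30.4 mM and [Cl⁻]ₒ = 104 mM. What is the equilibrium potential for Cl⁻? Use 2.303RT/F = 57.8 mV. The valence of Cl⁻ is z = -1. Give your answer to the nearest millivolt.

E = (57.8/z) · log₁₀([Cl⁻]_out/[Cl⁻]_in) with z = -1.
For an anion, dividing by z = -1 reverses the sign.
= (57.8/-1) · log₁₀(104/30.4) = -57.80 · log₁₀(3.421)
= -57.80 · (0.5342) = -30.87 mV

-31 mV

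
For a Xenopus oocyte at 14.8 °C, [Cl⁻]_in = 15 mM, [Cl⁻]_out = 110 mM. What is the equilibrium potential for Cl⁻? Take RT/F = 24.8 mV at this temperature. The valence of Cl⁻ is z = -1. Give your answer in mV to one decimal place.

-49.4 mV

E = (24.8/z) · ln([Cl⁻]_out/[Cl⁻]_in) with z = -1.
For an anion, dividing by z = -1 reverses the sign.
= (24.8/-1) · ln(110/15) = -24.80 · ln(7.333)
= -24.80 · (1.9924) = -49.41 mV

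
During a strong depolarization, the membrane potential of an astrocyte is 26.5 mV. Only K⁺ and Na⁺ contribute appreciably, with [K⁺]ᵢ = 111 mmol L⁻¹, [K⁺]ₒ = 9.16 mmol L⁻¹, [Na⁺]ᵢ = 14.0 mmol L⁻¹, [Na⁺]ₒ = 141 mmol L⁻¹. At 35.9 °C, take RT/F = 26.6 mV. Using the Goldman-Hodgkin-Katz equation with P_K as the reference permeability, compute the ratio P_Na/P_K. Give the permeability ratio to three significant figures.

2.83

Let α = P_Na/P_K. GHK: Vm = 26.6·ln[(Kₒ + α·Naₒ)/(Kᵢ + α·Naᵢ)].
e^(Vm/26.6) = e^(26.5/26.6) = 2.7081
So 2.7081·(Kᵢ + α·Naᵢ) = Kₒ + α·Naₒ → α = (2.7081·111.0 − 9.16) / (141.0 − 2.7081·14.0)
α = (300.6 − 9.16) / (141.0 − 37.91) = 291.4/103.1 = 2.827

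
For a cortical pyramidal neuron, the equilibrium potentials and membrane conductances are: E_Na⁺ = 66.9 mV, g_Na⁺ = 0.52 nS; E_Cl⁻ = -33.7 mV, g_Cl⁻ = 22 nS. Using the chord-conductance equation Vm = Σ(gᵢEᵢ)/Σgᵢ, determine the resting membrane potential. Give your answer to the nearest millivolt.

Σ gᵢEᵢ = 0.52·(66.9) + 22·(-33.7) = -706.61
Σ gᵢ = 0.52 + 22 = 22.52
Vm = -706.61 / 22.52 = -31.38 mV

-31 mV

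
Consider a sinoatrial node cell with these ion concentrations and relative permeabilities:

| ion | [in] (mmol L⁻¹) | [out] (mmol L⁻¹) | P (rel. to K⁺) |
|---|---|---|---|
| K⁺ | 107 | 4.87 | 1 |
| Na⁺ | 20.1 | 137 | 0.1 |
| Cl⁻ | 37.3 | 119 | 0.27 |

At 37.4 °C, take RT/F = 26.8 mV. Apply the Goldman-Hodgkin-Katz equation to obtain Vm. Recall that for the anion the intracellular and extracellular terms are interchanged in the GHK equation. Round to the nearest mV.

Vm = 26.8 · ln[(Σ P·[cation]ₒ + Σ P·[anion]ᵢ) / (Σ P·[cation]ᵢ + Σ P·[anion]ₒ)]
Numerator = 1×4.87 + 0.1×137 + 0.27×37.3 = 28.64
Denominator = 1×107 + 0.1×20.1 + 0.27×119 = 141.1
Vm = 26.8 · ln(0.20293) = 26.8 × (-1.5949) = -42.74 mV

-43 mV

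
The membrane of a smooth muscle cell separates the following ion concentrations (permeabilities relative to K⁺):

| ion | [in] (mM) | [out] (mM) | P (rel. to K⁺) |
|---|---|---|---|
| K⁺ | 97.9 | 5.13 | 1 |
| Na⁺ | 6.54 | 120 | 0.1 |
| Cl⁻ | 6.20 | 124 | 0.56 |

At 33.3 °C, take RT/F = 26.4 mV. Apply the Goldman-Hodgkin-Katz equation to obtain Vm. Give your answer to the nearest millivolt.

-55 mV

Vm = 26.4 · ln[(Σ P·[cation]ₒ + Σ P·[anion]ᵢ) / (Σ P·[cation]ᵢ + Σ P·[anion]ₒ)]
Numerator = 1×5.13 + 0.1×120 + 0.56×6.20 = 20.6
Denominator = 1×97.9 + 0.1×6.54 + 0.56×124 = 168
Vm = 26.4 · ln(0.12264) = 26.4 × (-2.0985) = -55.40 mV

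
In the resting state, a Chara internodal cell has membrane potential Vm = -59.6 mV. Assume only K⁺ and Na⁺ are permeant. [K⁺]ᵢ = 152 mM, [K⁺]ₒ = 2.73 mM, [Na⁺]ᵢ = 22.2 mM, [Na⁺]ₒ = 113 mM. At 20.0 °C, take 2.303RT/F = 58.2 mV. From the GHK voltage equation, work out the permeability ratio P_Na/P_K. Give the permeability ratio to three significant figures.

0.105

Let α = P_Na/P_K. GHK: Vm = 58.2·log₁₀[(Kₒ + α·Naₒ)/(Kᵢ + α·Naᵢ)].
10^(Vm/58.2) = 10^(-59.6/58.2) = 0.094612
So 0.094612·(Kᵢ + α·Naᵢ) = Kₒ + α·Naₒ → α = (0.094612·152.0 − 2.73) / (113.0 − 0.094612·22.2)
α = (14.38 − 2.73) / (113.0 − 2.1) = 11.65/110.9 = 0.1051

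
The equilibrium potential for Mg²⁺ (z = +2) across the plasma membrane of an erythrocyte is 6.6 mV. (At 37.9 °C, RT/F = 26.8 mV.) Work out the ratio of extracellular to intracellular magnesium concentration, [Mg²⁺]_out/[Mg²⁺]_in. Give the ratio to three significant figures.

ln([out]/[in]) = E·z/(26.8) = 6.6 × 2 / 26.8 = 0.4925
[out]/[in] = e^(0.4925) = 1.636

1.64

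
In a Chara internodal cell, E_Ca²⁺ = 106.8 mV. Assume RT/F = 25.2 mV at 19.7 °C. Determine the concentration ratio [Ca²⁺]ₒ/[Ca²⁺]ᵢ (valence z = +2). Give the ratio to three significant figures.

ln([out]/[in]) = E·z/(25.2) = 106.8 × 2 / 25.2 = 8.4762
[out]/[in] = e^(8.4762) = 4799

4800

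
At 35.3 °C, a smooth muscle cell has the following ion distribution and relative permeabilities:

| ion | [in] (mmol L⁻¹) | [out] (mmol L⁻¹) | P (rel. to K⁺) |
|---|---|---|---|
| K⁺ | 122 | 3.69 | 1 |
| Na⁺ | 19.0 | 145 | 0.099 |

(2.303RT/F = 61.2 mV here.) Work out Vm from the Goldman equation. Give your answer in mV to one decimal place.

Vm = 61.2 · log₁₀[(Σ P·[cation]ₒ + Σ P·[anion]ᵢ) / (Σ P·[cation]ᵢ + Σ P·[anion]ₒ)]
Numerator = 1×3.69 + 0.099×145 = 18.05
Denominator = 1×122 + 0.099×19.0 = 123.9
Vm = 61.2 · log₁₀(0.14566) = 61.2 × (-0.8366) = -51.20 mV

-51.2 mV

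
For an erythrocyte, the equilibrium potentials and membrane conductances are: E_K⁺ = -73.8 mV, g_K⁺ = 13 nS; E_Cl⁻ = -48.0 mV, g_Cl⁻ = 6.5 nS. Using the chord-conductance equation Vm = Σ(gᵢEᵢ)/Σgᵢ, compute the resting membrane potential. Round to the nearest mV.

-65 mV

Σ gᵢEᵢ = 13·(-73.8) + 6.5·(-48.0) = -1271.40
Σ gᵢ = 13 + 6.5 = 19.5
Vm = -1271.40 / 19.5 = -65.20 mV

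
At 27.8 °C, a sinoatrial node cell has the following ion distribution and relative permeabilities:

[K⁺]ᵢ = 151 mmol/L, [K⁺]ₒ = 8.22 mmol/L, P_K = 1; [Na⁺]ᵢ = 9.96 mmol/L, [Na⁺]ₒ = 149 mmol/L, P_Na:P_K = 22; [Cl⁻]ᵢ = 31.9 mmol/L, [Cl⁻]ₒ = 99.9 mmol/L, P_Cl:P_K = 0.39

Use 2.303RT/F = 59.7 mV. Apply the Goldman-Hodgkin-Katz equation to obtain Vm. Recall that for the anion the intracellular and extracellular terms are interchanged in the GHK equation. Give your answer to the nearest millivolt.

Vm = 59.7 · log₁₀[(Σ P·[cation]ₒ + Σ P·[anion]ᵢ) / (Σ P·[cation]ᵢ + Σ P·[anion]ₒ)]
Numerator = 1×8.22 + 22×149 + 0.39×31.9 = 3299
Denominator = 1×151 + 22×9.96 + 0.39×99.9 = 409.1
Vm = 59.7 · log₁₀(8.0636) = 59.7 × (0.9065) = 54.12 mV

54 mV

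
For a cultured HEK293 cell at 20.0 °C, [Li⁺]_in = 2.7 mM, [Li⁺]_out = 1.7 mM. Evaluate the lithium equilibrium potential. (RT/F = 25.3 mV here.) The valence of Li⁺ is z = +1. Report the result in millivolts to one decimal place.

-11.7 mV

E = (25.3/z) · ln([Li⁺]_out/[Li⁺]_in) with z = +1.
= (25.3/1) · ln(1.7/2.7) = 25.30 · ln(0.6296)
= 25.30 · (-0.4626) = -11.70 mV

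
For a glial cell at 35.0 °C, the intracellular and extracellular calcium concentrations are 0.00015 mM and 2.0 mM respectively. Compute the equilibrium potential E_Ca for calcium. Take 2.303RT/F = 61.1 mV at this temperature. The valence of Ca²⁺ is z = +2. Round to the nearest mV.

126 mV

E = (61.1/z) · log₁₀([Ca²⁺]_out/[Ca²⁺]_in) with z = +2.
= (61.1/2) · log₁₀(2.0/0.00015) = 30.55 · log₁₀(1.333e+04)
= 30.55 · (4.1249) = 126.02 mV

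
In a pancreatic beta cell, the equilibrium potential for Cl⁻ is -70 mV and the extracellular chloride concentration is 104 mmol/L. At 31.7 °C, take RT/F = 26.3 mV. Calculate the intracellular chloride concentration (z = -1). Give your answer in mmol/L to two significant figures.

Nernst: E = (26.3/-1) · ln([out]/[in]), so ln([out]/[in]) = -70.0 × -1 / 26.3 = 2.6616.
[out]/[in] = e^(2.6616) = 14.32.
[in] = 104 / 14.32 = 7.263 mmol/L.

7.3 mmol/L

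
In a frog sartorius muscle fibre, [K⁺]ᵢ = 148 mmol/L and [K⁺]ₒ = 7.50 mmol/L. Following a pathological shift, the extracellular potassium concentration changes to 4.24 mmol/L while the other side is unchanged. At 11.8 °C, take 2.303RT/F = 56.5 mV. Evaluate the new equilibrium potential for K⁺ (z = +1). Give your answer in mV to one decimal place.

After the shift: [K⁺]_out = 4.24, [K⁺]_in = 148 mmol/L.
E_new = (56.5/1)·log₁₀(4.24/148) = 56.50 · (-1.5429) = -87.17 mV

-87.2 mV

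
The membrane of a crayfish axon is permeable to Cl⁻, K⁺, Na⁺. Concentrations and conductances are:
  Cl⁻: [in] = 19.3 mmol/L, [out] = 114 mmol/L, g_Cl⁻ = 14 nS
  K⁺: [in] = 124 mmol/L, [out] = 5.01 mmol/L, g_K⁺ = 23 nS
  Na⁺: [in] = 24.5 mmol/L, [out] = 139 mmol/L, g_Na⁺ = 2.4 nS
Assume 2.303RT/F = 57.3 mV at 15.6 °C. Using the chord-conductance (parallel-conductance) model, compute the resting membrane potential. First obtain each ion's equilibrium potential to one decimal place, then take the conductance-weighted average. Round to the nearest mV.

-60 mV

E_Cl⁻ = (57.3/-1)·log₁₀(114/19.3) = -44.2 mV
E_K⁺ = (57.3/1)·log₁₀(5.01/124) = -79.9 mV
E_Na⁺ = (57.3/1)·log₁₀(139/24.5) = 43.2 mV
Vm = (Σ gᵢEᵢ)/(Σ gᵢ) = (14·-44.2 + 23·-79.9 + 2.4·43.2) / (14 + 23 + 2.4)
= -2352.82 / 39.4 = -59.72 mV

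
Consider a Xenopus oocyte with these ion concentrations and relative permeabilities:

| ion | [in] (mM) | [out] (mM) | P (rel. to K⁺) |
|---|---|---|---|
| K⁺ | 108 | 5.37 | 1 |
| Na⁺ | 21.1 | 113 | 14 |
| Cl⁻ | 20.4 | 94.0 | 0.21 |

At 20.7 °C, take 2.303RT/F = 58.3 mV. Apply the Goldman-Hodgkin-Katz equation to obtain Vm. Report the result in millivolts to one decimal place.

Vm = 58.3 · log₁₀[(Σ P·[cation]ₒ + Σ P·[anion]ᵢ) / (Σ P·[cation]ᵢ + Σ P·[anion]ₒ)]
Numerator = 1×5.37 + 14×113 + 0.21×20.4 = 1592
Denominator = 1×108 + 14×21.1 + 0.21×94.0 = 423.1
Vm = 58.3 · log₁₀(3.7615) = 58.3 × (0.5754) = 33.54 mV

33.5 mV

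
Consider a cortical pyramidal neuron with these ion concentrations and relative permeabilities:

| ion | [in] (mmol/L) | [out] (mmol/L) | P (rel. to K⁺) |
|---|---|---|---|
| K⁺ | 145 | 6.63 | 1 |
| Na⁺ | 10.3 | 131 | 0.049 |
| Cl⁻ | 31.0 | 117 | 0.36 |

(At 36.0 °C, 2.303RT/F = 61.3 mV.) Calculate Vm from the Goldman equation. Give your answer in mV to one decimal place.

-54.5 mV

Vm = 61.3 · log₁₀[(Σ P·[cation]ₒ + Σ P·[anion]ᵢ) / (Σ P·[cation]ᵢ + Σ P·[anion]ₒ)]
Numerator = 1×6.63 + 0.049×131 + 0.36×31.0 = 24.21
Denominator = 1×145 + 0.049×10.3 + 0.36×117 = 187.6
Vm = 61.3 · log₁₀(0.12903) = 61.3 × (-0.8893) = -54.51 mV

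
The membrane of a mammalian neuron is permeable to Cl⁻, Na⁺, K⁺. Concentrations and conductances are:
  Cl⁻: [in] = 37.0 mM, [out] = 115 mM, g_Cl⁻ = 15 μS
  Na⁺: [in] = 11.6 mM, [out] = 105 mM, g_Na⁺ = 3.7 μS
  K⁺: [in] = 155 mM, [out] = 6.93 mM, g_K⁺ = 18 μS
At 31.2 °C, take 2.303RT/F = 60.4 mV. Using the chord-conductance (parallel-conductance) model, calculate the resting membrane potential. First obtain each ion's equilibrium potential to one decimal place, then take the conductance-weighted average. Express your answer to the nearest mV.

E_Cl⁻ = (60.4/-1)·log₁₀(115/37.0) = -29.7 mV
E_Na⁺ = (60.4/1)·log₁₀(105/11.6) = 57.8 mV
E_K⁺ = (60.4/1)·log₁₀(6.93/155) = -81.5 mV
Vm = (Σ gᵢEᵢ)/(Σ gᵢ) = (15·-29.7 + 3.7·57.8 + 18·-81.5) / (15 + 3.7 + 18)
= -1698.64 / 36.7 = -46.28 mV

-46 mV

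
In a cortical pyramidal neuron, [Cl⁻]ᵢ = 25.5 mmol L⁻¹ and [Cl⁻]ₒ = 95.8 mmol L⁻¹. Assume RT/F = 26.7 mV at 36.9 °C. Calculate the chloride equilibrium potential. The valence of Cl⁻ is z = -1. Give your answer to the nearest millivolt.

-35 mV

E = (26.7/z) · ln([Cl⁻]_out/[Cl⁻]_in) with z = -1.
For an anion, dividing by z = -1 reverses the sign.
= (26.7/-1) · ln(95.8/25.5) = -26.70 · ln(3.757)
= -26.70 · (1.3236) = -35.34 mV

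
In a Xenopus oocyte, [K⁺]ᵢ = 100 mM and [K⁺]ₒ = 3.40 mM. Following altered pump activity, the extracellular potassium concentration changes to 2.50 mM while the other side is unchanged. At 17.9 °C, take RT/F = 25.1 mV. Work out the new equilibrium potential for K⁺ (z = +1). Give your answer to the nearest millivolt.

-93 mV

After the shift: [K⁺]_out = 2.50, [K⁺]_in = 100 mM.
E_new = (25.1/1)·ln(2.50/100) = 25.10 · (-3.6889) = -92.59 mV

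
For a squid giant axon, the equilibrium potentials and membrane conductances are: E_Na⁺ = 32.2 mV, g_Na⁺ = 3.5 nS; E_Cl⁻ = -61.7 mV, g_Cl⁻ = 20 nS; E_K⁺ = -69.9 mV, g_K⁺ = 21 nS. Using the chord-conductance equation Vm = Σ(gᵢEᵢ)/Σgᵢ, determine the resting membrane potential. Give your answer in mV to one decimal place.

-58.2 mV

Σ gᵢEᵢ = 3.5·(32.2) + 20·(-61.7) + 21·(-69.9) = -2589.20
Σ gᵢ = 3.5 + 20 + 21 = 44.5
Vm = -2589.20 / 44.5 = -58.18 mV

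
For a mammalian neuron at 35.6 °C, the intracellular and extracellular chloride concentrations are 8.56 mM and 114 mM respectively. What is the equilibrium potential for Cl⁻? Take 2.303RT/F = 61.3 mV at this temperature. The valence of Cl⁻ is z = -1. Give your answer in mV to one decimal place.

-68.9 mV

E = (61.3/z) · log₁₀([Cl⁻]_out/[Cl⁻]_in) with z = -1.
For an anion, dividing by z = -1 reverses the sign.
= (61.3/-1) · log₁₀(114/8.56) = -61.30 · log₁₀(13.32)
= -61.30 · (1.1244) = -68.93 mV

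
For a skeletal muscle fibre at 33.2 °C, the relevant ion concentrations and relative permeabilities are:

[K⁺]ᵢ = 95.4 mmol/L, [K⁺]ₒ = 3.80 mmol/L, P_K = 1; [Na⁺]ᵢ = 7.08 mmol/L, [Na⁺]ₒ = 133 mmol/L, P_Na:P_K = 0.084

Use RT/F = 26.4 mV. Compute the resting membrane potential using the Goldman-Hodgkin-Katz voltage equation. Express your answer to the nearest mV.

Vm = 26.4 · ln[(Σ P·[cation]ₒ + Σ P·[anion]ᵢ) / (Σ P·[cation]ᵢ + Σ P·[anion]ₒ)]
Numerator = 1×3.80 + 0.084×133 = 14.97
Denominator = 1×95.4 + 0.084×7.08 = 95.99
Vm = 26.4 · ln(0.15597) = 26.4 × (-1.8581) = -49.05 mV

-49 mV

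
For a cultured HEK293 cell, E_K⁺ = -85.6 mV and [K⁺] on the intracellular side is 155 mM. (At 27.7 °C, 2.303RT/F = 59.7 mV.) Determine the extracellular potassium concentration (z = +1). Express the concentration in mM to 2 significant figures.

Nernst: E = (59.7/1) · log₁₀([out]/[in]), so log₁₀([out]/[in]) = -85.6 × 1 / 59.7 = -1.4338.
[out]/[in] = 10^(-1.4338) = 0.03683.
[out] = 0.03683 × 155 = 5.708 mM.

5.7 mM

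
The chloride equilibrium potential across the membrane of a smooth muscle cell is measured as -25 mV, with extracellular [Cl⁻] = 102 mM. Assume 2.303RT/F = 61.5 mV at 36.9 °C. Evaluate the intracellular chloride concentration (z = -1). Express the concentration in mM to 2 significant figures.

Nernst: E = (61.5/-1) · log₁₀([out]/[in]), so log₁₀([out]/[in]) = -25.0 × -1 / 61.5 = 0.4065.
[out]/[in] = 10^(0.4065) = 2.55.
[in] = 102 / 2.55 = 40 mM.

40 mM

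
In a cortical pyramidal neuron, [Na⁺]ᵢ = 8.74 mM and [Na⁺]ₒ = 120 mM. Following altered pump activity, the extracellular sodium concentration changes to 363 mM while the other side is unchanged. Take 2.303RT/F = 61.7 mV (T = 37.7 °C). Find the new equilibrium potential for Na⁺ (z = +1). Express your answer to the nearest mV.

100 mV

After the shift: [Na⁺]_out = 363, [Na⁺]_in = 8.74 mM.
E_new = (61.7/1)·log₁₀(363/8.74) = 61.70 · (1.6184) = 99.85 mV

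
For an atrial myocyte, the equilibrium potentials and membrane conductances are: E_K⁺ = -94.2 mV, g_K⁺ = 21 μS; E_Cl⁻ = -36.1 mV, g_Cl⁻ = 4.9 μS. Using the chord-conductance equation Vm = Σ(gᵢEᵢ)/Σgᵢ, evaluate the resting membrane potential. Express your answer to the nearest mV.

Σ gᵢEᵢ = 21·(-94.2) + 4.9·(-36.1) = -2155.09
Σ gᵢ = 21 + 4.9 = 25.9
Vm = -2155.09 / 25.9 = -83.21 mV

-83 mV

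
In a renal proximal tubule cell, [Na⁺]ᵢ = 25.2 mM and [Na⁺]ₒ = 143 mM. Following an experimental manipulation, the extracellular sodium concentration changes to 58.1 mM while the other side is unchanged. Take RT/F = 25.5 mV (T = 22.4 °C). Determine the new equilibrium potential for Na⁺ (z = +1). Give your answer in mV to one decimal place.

21.3 mV

After the shift: [Na⁺]_out = 58.1, [Na⁺]_in = 25.2 mM.
E_new = (25.5/1)·ln(58.1/25.2) = 25.50 · (0.8353) = 21.30 mV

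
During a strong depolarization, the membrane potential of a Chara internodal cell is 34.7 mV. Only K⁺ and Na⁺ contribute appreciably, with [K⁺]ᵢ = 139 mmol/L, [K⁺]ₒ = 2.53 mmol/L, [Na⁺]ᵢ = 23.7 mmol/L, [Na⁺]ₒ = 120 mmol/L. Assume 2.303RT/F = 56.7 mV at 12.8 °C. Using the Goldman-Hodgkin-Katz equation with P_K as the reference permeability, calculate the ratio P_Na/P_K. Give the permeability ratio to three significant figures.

24.6

Let α = P_Na/P_K. GHK: Vm = 56.7·log₁₀[(Kₒ + α·Naₒ)/(Kᵢ + α·Naᵢ)].
10^(Vm/56.7) = 10^(34.7/56.7) = 4.0925
So 4.0925·(Kᵢ + α·Naᵢ) = Kₒ + α·Naₒ → α = (4.0925·139.0 − 2.53) / (120.0 − 4.0925·23.7)
α = (568.9 − 2.53) / (120.0 − 96.99) = 566.3/23.01 = 24.62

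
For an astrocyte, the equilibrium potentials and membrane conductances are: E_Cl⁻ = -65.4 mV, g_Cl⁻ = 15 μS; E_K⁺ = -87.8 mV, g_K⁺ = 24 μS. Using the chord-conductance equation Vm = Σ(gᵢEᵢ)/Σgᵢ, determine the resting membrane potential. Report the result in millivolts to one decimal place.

Σ gᵢEᵢ = 15·(-65.4) + 24·(-87.8) = -3088.20
Σ gᵢ = 15 + 24 = 39
Vm = -3088.20 / 39 = -79.18 mV

-79.2 mV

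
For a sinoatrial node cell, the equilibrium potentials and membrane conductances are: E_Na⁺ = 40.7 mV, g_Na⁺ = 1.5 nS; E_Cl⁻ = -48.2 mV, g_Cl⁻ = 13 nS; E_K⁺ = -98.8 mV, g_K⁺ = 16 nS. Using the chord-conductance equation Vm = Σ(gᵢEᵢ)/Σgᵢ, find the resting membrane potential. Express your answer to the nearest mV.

-70 mV

Σ gᵢEᵢ = 1.5·(40.7) + 13·(-48.2) + 16·(-98.8) = -2146.35
Σ gᵢ = 1.5 + 13 + 16 = 30.5
Vm = -2146.35 / 30.5 = -70.37 mV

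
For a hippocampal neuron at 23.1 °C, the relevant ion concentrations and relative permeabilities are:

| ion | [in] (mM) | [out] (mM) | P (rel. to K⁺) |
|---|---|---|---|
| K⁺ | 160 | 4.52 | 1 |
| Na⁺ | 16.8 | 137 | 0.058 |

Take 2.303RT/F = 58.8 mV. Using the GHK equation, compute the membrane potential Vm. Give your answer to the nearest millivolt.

-65 mV

Vm = 58.8 · log₁₀[(Σ P·[cation]ₒ + Σ P·[anion]ᵢ) / (Σ P·[cation]ᵢ + Σ P·[anion]ₒ)]
Numerator = 1×4.52 + 0.058×137 = 12.47
Denominator = 1×160 + 0.058×16.8 = 161
Vm = 58.8 · log₁₀(0.077441) = 58.8 × (-1.1110) = -65.33 mV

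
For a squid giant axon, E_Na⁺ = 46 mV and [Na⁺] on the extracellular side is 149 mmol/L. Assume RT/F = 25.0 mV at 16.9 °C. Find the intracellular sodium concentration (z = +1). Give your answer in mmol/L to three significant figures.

Nernst: E = (25.0/1) · ln([out]/[in]), so ln([out]/[in]) = 46.0 × 1 / 25.0 = 1.8400.
[out]/[in] = e^(1.8400) = 6.297.
[in] = 149 / 6.297 = 23.66 mmol/L.

23.7 mmol/L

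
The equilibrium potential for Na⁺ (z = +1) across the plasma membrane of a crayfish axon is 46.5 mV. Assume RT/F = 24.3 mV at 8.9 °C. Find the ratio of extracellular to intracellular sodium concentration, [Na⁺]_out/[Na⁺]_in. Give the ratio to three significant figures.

ln([out]/[in]) = E·z/(24.3) = 46.5 × 1 / 24.3 = 1.9136
[out]/[in] = e^(1.9136) = 6.777

6.78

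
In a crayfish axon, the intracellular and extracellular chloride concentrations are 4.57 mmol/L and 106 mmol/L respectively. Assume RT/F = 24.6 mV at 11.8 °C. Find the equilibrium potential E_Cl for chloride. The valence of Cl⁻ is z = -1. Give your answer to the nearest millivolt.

E = (24.6/z) · ln([Cl⁻]_out/[Cl⁻]_in) with z = -1.
For an anion, dividing by z = -1 reverses the sign.
= (24.6/-1) · ln(106/4.57) = -24.60 · ln(23.19)
= -24.60 · (3.1439) = -77.34 mV

-77 mV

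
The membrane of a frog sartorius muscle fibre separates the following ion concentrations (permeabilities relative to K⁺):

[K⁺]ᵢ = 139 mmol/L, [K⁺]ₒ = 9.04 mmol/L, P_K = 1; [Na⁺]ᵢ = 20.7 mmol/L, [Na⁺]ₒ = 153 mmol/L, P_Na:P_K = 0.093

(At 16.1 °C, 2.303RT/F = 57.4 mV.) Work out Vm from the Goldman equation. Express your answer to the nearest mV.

-45 mV

Vm = 57.4 · log₁₀[(Σ P·[cation]ₒ + Σ P·[anion]ᵢ) / (Σ P·[cation]ᵢ + Σ P·[anion]ₒ)]
Numerator = 1×9.04 + 0.093×153 = 23.27
Denominator = 1×139 + 0.093×20.7 = 140.9
Vm = 57.4 · log₁₀(0.16512) = 57.4 × (-0.7822) = -44.90 mV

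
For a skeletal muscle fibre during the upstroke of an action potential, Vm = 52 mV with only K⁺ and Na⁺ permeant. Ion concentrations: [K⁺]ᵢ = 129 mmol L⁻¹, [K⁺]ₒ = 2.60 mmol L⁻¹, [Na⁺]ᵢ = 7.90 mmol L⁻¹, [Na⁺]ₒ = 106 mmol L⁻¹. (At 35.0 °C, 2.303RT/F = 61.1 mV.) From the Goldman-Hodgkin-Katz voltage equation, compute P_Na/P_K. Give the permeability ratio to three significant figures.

18.3

Let α = P_Na/P_K. GHK: Vm = 61.1·log₁₀[(Kₒ + α·Naₒ)/(Kᵢ + α·Naᵢ)].
10^(Vm/61.1) = 10^(52.0/61.1) = 7.0968
So 7.0968·(Kᵢ + α·Naᵢ) = Kₒ + α·Naₒ → α = (7.0968·129.0 − 2.6) / (106.0 − 7.0968·7.9)
α = (915.5 − 2.6) / (106.0 − 56.06) = 912.9/49.94 = 18.28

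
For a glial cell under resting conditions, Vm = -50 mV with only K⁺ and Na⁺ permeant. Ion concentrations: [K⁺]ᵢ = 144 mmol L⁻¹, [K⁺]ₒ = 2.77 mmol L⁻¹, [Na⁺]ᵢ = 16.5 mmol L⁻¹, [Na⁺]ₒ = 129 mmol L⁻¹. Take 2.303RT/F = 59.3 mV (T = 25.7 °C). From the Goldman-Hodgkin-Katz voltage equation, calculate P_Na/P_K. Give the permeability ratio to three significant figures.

0.141

Let α = P_Na/P_K. GHK: Vm = 59.3·log₁₀[(Kₒ + α·Naₒ)/(Kᵢ + α·Naᵢ)].
10^(Vm/59.3) = 10^(-50.0/59.3) = 0.14349
So 0.14349·(Kᵢ + α·Naᵢ) = Kₒ + α·Naₒ → α = (0.14349·144.0 − 2.77) / (129.0 − 0.14349·16.5)
α = (20.66 − 2.77) / (129.0 − 2.368) = 17.89/126.6 = 0.1413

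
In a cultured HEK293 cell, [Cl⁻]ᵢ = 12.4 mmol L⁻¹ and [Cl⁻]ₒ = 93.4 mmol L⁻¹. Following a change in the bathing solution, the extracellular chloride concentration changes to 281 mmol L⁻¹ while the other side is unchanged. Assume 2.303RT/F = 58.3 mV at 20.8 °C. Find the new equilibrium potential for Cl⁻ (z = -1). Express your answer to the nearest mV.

-79 mV

After the shift: [Cl⁻]_out = 281, [Cl⁻]_in = 12.4 mmol L⁻¹.
E_new = (58.3/-1)·log₁₀(281/12.4) = -58.30 · (1.3553) = -79.01 mV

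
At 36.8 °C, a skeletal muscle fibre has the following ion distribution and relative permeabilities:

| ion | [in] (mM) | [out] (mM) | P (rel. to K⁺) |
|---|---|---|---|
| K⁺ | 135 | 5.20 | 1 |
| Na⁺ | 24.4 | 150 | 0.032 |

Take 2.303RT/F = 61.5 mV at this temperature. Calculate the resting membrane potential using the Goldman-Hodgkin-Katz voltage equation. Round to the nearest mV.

Vm = 61.5 · log₁₀[(Σ P·[cation]ₒ + Σ P·[anion]ᵢ) / (Σ P·[cation]ᵢ + Σ P·[anion]ₒ)]
Numerator = 1×5.20 + 0.032×150 = 10
Denominator = 1×135 + 0.032×24.4 = 135.8
Vm = 61.5 · log₁₀(0.073648) = 61.5 × (-1.1328) = -69.67 mV

-70 mV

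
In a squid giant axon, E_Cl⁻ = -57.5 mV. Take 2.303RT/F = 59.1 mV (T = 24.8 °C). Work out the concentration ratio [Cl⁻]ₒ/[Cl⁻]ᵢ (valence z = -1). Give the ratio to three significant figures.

9.40

log₁₀([out]/[in]) = E·z/(59.1) = -57.5 × -1 / 59.1 = 0.9729
[out]/[in] = 10^(0.9729) = 9.396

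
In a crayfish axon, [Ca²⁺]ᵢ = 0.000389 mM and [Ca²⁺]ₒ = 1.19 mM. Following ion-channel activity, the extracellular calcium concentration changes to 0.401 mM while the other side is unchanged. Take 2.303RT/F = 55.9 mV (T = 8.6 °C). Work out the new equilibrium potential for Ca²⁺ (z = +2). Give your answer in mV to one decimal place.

After the shift: [Ca²⁺]_out = 0.401, [Ca²⁺]_in = 0.000389 mM.
E_new = (55.9/2)·log₁₀(0.401/0.000389) = 27.95 · (3.0132) = 84.22 mV

84.2 mV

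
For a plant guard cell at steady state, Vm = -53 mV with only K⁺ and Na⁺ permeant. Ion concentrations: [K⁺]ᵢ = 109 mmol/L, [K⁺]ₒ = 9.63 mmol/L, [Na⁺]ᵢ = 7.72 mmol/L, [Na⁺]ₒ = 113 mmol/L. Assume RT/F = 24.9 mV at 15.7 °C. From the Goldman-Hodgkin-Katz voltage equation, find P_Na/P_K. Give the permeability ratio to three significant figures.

Let α = P_Na/P_K. GHK: Vm = 24.9·ln[(Kₒ + α·Naₒ)/(Kᵢ + α·Naᵢ)].
e^(Vm/24.9) = e^(-53.0/24.9) = 0.11901
So 0.11901·(Kᵢ + α·Naᵢ) = Kₒ + α·Naₒ → α = (0.11901·109.0 − 9.63) / (113.0 − 0.11901·7.72)
α = (12.97 − 9.63) / (113.0 − 0.9188) = 3.343/112.1 = 0.02982

0.0298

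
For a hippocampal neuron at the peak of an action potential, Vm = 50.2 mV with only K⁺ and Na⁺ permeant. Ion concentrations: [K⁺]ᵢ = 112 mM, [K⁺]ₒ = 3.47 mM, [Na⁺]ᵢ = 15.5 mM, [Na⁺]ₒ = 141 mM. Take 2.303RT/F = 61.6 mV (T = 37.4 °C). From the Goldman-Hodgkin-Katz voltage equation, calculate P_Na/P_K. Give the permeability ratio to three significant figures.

Let α = P_Na/P_K. GHK: Vm = 61.6·log₁₀[(Kₒ + α·Naₒ)/(Kᵢ + α·Naᵢ)].
10^(Vm/61.6) = 10^(50.2/61.6) = 6.5303
So 6.5303·(Kᵢ + α·Naᵢ) = Kₒ + α·Naₒ → α = (6.5303·112.0 − 3.47) / (141.0 − 6.5303·15.5)
α = (731.4 − 3.47) / (141.0 − 101.2) = 727.9/39.78 = 18.3

18.3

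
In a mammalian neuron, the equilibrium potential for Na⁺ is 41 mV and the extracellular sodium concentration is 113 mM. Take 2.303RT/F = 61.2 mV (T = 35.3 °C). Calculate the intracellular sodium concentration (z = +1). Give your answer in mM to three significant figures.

Nernst: E = (61.2/1) · log₁₀([out]/[in]), so log₁₀([out]/[in]) = 41.0 × 1 / 61.2 = 0.6699.
[out]/[in] = 10^(0.6699) = 4.677.
[in] = 113 / 4.677 = 24.16 mM.

24.2 mM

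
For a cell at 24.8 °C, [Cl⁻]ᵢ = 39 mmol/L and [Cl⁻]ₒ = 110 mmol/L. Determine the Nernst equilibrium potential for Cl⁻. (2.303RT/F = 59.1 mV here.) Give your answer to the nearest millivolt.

-27 mV

E = (59.1/z) · log₁₀([Cl⁻]_out/[Cl⁻]_in) with z = -1.
For an anion, dividing by z = -1 reverses the sign.
= (59.1/-1) · log₁₀(110/39) = -59.10 · log₁₀(2.821)
= -59.10 · (0.4503) = -26.61 mV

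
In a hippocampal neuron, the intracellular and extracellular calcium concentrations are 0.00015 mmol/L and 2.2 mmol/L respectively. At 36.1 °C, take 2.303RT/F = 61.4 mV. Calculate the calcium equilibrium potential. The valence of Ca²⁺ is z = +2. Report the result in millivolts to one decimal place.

E = (61.4/z) · log₁₀([Ca²⁺]_out/[Ca²⁺]_in) with z = +2.
= (61.4/2) · log₁₀(2.2/0.00015) = 30.70 · log₁₀(1.467e+04)
= 30.70 · (4.1663) = 127.91 mV

127.9 mV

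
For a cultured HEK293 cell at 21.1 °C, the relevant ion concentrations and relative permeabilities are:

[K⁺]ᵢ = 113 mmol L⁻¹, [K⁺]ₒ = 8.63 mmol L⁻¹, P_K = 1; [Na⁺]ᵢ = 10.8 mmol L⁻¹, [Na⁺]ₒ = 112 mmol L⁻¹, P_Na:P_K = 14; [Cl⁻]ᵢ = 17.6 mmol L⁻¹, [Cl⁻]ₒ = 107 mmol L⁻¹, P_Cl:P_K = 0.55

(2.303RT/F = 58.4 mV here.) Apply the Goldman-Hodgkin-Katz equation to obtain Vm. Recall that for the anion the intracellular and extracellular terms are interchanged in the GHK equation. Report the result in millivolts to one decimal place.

40.4 mV

Vm = 58.4 · log₁₀[(Σ P·[cation]ₒ + Σ P·[anion]ᵢ) / (Σ P·[cation]ᵢ + Σ P·[anion]ₒ)]
Numerator = 1×8.63 + 14×112 + 0.55×17.6 = 1586
Denominator = 1×113 + 14×10.8 + 0.55×107 = 323.1
Vm = 58.4 · log₁₀(4.9104) = 58.4 × (0.6911) = 40.36 mV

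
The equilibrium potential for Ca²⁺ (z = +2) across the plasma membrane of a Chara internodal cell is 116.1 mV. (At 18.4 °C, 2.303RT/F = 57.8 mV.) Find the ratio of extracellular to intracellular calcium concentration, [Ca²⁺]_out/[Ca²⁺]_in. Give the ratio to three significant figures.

10400

log₁₀([out]/[in]) = E·z/(57.8) = 116.1 × 2 / 57.8 = 4.0173
[out]/[in] = 10^(4.0173) = 1.041e+04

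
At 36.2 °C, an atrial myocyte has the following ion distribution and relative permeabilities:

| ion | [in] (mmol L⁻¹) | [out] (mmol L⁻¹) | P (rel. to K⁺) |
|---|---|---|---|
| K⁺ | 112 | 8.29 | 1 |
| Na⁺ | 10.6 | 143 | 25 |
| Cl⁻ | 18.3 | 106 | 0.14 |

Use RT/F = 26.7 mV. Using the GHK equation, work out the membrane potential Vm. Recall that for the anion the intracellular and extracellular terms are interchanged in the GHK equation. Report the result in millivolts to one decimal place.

Vm = 26.7 · ln[(Σ P·[cation]ₒ + Σ P·[anion]ᵢ) / (Σ P·[cation]ᵢ + Σ P·[anion]ₒ)]
Numerator = 1×8.29 + 25×143 + 0.14×18.3 = 3586
Denominator = 1×112 + 25×10.6 + 0.14×106 = 391.8
Vm = 26.7 · ln(9.1513) = 26.7 × (2.2139) = 59.11 mV

59.1 mV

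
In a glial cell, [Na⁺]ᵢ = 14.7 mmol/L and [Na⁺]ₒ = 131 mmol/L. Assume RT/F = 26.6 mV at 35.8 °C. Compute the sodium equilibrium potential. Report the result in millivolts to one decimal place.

58.2 mV

E = (26.6/z) · ln([Na⁺]_out/[Na⁺]_in) with z = +1.
= (26.6/1) · ln(131/14.7) = 26.60 · ln(8.912)
= 26.60 · (2.1873) = 58.18 mV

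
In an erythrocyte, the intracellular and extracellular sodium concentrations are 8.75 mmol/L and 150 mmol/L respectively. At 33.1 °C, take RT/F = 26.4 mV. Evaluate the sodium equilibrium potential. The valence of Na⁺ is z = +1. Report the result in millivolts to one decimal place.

E = (26.4/z) · ln([Na⁺]_out/[Na⁺]_in) with z = +1.
= (26.4/1) · ln(150/8.75) = 26.40 · ln(17.14)
= 26.40 · (2.8416) = 75.02 mV

75.0 mV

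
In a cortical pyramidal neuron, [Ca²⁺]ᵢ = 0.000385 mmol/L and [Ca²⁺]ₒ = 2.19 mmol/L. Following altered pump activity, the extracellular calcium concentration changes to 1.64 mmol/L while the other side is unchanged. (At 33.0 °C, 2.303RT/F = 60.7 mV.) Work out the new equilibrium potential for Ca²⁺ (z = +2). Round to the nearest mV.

110 mV

After the shift: [Ca²⁺]_out = 1.64, [Ca²⁺]_in = 0.000385 mmol/L.
E_new = (60.7/2)·log₁₀(1.64/0.000385) = 30.35 · (3.6294) = 110.15 mV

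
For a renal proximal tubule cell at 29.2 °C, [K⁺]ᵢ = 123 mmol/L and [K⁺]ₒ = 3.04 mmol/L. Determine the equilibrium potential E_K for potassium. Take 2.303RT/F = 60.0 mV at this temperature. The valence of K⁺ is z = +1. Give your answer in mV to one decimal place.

E = (60.0/z) · log₁₀([K⁺]_out/[K⁺]_in) with z = +1.
= (60.0/1) · log₁₀(3.04/123) = 60.00 · log₁₀(0.02472)
= 60.00 · (-1.6070) = -96.42 mV

-96.4 mV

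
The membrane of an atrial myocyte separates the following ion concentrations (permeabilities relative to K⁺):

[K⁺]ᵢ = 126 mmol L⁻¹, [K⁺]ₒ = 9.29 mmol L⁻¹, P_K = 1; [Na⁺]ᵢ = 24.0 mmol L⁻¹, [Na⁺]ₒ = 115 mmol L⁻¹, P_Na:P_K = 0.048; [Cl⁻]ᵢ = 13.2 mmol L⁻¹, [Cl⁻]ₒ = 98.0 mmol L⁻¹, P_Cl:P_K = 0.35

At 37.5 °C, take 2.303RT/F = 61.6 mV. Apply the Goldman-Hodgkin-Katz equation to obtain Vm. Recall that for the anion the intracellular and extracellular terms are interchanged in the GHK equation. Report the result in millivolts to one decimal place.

-56.6 mV

Vm = 61.6 · log₁₀[(Σ P·[cation]ₒ + Σ P·[anion]ᵢ) / (Σ P·[cation]ᵢ + Σ P·[anion]ₒ)]
Numerator = 1×9.29 + 0.048×115 + 0.35×13.2 = 19.43
Denominator = 1×126 + 0.048×24.0 + 0.35×98.0 = 161.5
Vm = 61.6 · log₁₀(0.12035) = 61.6 × (-0.9196) = -56.65 mV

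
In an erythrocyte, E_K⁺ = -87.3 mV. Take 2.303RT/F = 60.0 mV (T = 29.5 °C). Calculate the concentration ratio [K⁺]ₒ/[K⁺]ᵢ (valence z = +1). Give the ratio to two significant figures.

0.035

log₁₀([out]/[in]) = E·z/(60.0) = -87.3 × 1 / 60.0 = -1.4550
[out]/[in] = 10^(-1.4550) = 0.03508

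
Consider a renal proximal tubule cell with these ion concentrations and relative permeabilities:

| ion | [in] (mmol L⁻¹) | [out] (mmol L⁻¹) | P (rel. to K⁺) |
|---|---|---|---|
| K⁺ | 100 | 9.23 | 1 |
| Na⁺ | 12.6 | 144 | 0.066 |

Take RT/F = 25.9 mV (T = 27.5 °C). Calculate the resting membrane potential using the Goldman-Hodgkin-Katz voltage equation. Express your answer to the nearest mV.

Vm = 25.9 · ln[(Σ P·[cation]ₒ + Σ P·[anion]ᵢ) / (Σ P·[cation]ᵢ + Σ P·[anion]ₒ)]
Numerator = 1×9.23 + 0.066×144 = 18.73
Denominator = 1×100 + 0.066×12.6 = 100.8
Vm = 25.9 · ln(0.18579) = 25.9 × (-1.6831) = -43.59 mV

-44 mV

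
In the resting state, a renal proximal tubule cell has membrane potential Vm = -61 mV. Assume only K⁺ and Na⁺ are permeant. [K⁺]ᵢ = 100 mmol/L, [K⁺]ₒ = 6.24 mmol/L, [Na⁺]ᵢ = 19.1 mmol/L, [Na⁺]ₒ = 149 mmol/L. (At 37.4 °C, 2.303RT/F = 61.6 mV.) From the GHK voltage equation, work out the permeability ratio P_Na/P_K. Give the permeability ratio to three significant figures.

0.0271

Let α = P_Na/P_K. GHK: Vm = 61.6·log₁₀[(Kₒ + α·Naₒ)/(Kᵢ + α·Naᵢ)].
10^(Vm/61.6) = 10^(-61.0/61.6) = 0.10227
So 0.10227·(Kᵢ + α·Naᵢ) = Kₒ + α·Naₒ → α = (0.10227·100.0 − 6.24) / (149.0 − 0.10227·19.1)
α = (10.23 − 6.24) / (149.0 − 1.953) = 3.987/147 = 0.02711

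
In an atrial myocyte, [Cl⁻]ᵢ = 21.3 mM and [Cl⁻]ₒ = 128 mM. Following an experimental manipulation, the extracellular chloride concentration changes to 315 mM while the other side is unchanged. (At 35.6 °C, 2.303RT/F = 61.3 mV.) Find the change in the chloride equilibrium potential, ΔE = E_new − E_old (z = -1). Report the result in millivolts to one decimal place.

-24.0 mV

E_old = (61.3/-1)·log₁₀(128/21.3) = -47.74 mV
E_new = (61.3/-1)·log₁₀(315/21.3) = -71.72 mV
ΔE = -71.72 − (-47.74) = -23.97 mV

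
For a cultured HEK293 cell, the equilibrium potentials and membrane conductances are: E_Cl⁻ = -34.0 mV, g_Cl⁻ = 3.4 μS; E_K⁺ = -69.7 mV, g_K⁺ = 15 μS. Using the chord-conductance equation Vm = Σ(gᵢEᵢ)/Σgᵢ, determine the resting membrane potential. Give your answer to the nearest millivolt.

-63 mV

Σ gᵢEᵢ = 3.4·(-34.0) + 15·(-69.7) = -1161.10
Σ gᵢ = 3.4 + 15 = 18.4
Vm = -1161.10 / 18.4 = -63.10 mV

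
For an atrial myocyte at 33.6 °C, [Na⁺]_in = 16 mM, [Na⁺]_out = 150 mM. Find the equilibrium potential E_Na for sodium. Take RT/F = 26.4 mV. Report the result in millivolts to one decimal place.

59.1 mV

E = (26.4/z) · ln([Na⁺]_out/[Na⁺]_in) with z = +1.
= (26.4/1) · ln(150/16) = 26.40 · ln(9.375)
= 26.40 · (2.2380) = 59.08 mV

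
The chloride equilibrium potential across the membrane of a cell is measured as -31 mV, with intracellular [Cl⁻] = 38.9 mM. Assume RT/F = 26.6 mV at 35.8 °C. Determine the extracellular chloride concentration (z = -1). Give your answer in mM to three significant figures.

125 mM

Nernst: E = (26.6/-1) · ln([out]/[in]), so ln([out]/[in]) = -31.0 × -1 / 26.6 = 1.1654.
[out]/[in] = e^(1.1654) = 3.207.
[out] = 3.207 × 38.9 = 124.8 mM.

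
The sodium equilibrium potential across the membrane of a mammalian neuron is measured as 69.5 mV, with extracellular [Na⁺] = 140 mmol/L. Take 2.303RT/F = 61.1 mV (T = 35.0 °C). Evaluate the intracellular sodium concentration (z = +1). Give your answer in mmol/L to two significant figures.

10 mmol/L

Nernst: E = (61.1/1) · log₁₀([out]/[in]), so log₁₀([out]/[in]) = 69.5 × 1 / 61.1 = 1.1375.
[out]/[in] = 10^(1.1375) = 13.72.
[in] = 140 / 13.72 = 10.2 mmol/L.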